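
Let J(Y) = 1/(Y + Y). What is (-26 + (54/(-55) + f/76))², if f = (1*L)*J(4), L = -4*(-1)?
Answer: 50856113169/69889600 ≈ 727.66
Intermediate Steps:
L = 4
J(Y) = 1/(2*Y)
f = ½ (f = (1*4)*((½)/4) = 4*((½)*(¼)) = 4*(⅛) = ½ ≈ 0.50000)
(-26 + (54/(-55) + f/76))² = (-26 + (54/(-55) + (½)/76))² = (-26 + (54*(-1/55) + (½)*(1/76)))² = (-26 + (-54/55 + 1/152))² = (-26 - 8153/8360)² = (-225513/8360)² = 50856113169/69889600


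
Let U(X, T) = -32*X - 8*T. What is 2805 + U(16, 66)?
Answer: 1765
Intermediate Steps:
2805 + U(16, 66) = 2805 + (-32*16 - 8*66) = 2805 + (-512 - 528) = 2805 - 1040 = 1765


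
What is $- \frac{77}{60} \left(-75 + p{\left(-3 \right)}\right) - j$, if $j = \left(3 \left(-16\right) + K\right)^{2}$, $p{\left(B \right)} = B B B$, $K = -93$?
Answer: $- \frac{197501}{10} \approx -19750.0$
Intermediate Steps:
$p{\left(B \right)} = B^{3}$ ($p{\left(B \right)} = B^{2} B = B^{3}$)
$j = 19881$ ($j = \left(3 \left(-16\right) - 93\right)^{2} = \left(-48 - 93\right)^{2} = \left(-141\right)^{2} = 19881$)
$- \frac{77}{60} \left(-75 + p{\left(-3 \right)}\right) - j = - \frac{77}{60} \left(-75 + \left(-3\right)^{3}\right) - 19881 = \left(-77\right) \frac{1}{60} \left(-75 - 27\right) - 19881 = \left(- \frac{77}{60}\right) \left(-102\right) - 19881 = \frac{1309}{10} - 19881 = - \frac{197501}{10}$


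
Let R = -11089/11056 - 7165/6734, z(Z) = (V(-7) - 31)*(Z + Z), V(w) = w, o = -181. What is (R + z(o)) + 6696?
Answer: 761260044721/37225552 ≈ 20450.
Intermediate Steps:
z(Z) = -76*Z (z(Z) = (-7 - 31)*(Z + Z) = -76*Z)
R = -76944783/37225552 (R = -11089*1/11056 - 7165*1/6734 = -11089/11056 - 7165/6734 = -76944783/37225552 ≈ -2.0670)
(R + z(o)) + 6696 = (-76944783/37225552 - 76*(-181)) + 6696 = (-76944783/37225552 + 13756) + 6696 = 511997748529/37225552 + 6696 = 761260044721/37225552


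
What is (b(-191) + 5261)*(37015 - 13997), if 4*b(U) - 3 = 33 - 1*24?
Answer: 121166752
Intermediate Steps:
b(U) = 3 (b(U) = ¾ + (33 - 1*24)/4 = ¾ + (33 - 24)/4 = ¾ + (¼)*9 = ¾ + 9/4 = 3)
(b(-191) + 5261)*(37015 - 13997) = (3 + 5261)*(37015 - 13997) = 5264*23018 = 121166752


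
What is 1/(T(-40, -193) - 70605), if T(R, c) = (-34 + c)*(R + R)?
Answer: -1/52445 ≈ -1.9068e-5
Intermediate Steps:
T(R, c) = 2*R*(-34 + c) (T(R, c) = (-34 + c)*(2*R) = 2*R*(-34 + c))
1/(T(-40, -193) - 70605) = 1/(2*(-40)*(-34 - 193) - 70605) = 1/(2*(-40)*(-227) - 70605) = 1/(18160 - 70605) = 1/(-52445) = -1/52445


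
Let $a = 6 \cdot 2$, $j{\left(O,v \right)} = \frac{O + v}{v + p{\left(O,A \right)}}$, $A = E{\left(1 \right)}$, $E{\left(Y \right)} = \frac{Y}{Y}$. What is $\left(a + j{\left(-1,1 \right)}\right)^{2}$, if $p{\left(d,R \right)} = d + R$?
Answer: $144$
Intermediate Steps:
$E{\left(Y \right)} = 1$
$A = 1$
$p{\left(d,R \right)} = R + d$
$j{\left(O,v \right)} = \frac{O + v}{1 + O + v}$ ($j{\left(O,v \right)} = \frac{O + v}{v + \left(1 + O\right)} = \frac{O + v}{1 + O + v}$)
$a = 12$
$\left(a + j{\left(-1,1 \right)}\right)^{2} = \left(12 + \frac{-1 + 1}{1 - 1 + 1}\right)^{2} = \left(12 + 1^{-1} \cdot 0\right)^{2} = \left(12 + 1 \cdot 0\right)^{2} = \left(12 + 0\right)^{2} = 12^{2} = 144$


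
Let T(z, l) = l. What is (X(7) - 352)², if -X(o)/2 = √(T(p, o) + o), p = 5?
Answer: 123960 + 1408*√14 ≈ 1.2923e+5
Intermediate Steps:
X(o) = -2*√2*√o (X(o) = -2*√(o + o) = -2*√2*√o)
(X(7) - 352)² = (-2*√2*√7 - 352)² = (-2*√14 - 352)² = (-352 - 2*√14)²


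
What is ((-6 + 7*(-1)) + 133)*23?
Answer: 2760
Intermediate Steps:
((-6 + 7*(-1)) + 133)*23 = ((-6 - 7) + 133)*23 = (-13 + 133)*23 = 120*23 = 2760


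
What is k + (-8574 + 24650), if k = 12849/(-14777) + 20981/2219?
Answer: 10763595606/669187 ≈ 16085.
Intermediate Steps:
k = 5745394/669187 (k = 12849*(-1/14777) + 20981*(1/2219) = -12849/14777 + 20981/2219 = 5745394/669187 ≈ 8.5856)
k + (-8574 + 24650) = 5745394/669187 + (-8574 + 24650) = 5745394/669187 + 16076 = 10763595606/669187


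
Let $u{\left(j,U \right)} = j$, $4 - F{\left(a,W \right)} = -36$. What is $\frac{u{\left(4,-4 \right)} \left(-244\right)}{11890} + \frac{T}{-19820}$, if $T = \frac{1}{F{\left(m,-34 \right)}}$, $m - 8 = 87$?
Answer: $- \frac{77378469}{942639200} \approx -0.082087$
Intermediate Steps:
$m = 95$ ($m = 8 + 87 = 95$)
$F{\left(a,W \right)} = 40$ ($F{\left(a,W \right)} = 4 - -36 = 4 + 36 = 40$)
$T = \frac{1}{40} \approx 0.025$
$\frac{u{\left(4,-4 \right)} \left(-244\right)}{11890} + \frac{T}{-19820} = \frac{4 \left(-244\right)}{11890} + \frac{1}{40 \left(-19820\right)} = \left(-976\right) \frac{1}{11890} + \frac{1}{40} \left(- \frac{1}{19820}\right) = - \frac{488}{5945} - \frac{1}{792800} = - \frac{77378469}{942639200}$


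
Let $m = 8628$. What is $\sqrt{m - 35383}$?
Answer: $i \sqrt{26755} \approx 163.57 i$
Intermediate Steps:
$\sqrt{m - 35383} = \sqrt{8628 - 35383} = \sqrt{-26755} = i \sqrt{26755}$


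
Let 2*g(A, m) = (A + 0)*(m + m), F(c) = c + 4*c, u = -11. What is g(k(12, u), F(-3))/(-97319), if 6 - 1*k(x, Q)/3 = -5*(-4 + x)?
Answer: 2070/97319 ≈ 0.021270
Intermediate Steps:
F(c) = 5*c
k(x, Q) = -42 + 15*x (k(x, Q) = 18 - (-15)*(-4 + x) = 18 - 3*(20 - 5*x) = 18 + (-60 + 15*x) = -42 + 15*x)
g(A, m) = A*m (g(A, m) = ((A + 0)*(m + m))/2 = (A*(2*m))/2 = (2*A*m)/2 = A*m)
g(k(12, u), F(-3))/(-97319) = ((-42 + 15*12)*(5*(-3)))/(-97319) = ((-42 + 180)*(-15))*(-1/97319) = (138*(-15))*(-1/97319) = -2070*(-1/97319) = 2070/97319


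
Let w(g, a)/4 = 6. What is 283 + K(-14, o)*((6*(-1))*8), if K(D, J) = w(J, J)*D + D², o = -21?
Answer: 7003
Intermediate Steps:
w(g, a) = 24 (w(g, a) = 4*6 = 24)
K(D, J) = D² + 24*D (K(D, J) = 24*D + D² = D² + 24*D)
283 + K(-14, o)*((6*(-1))*8) = 283 + (-14*(24 - 14))*((6*(-1))*8) = 283 + (-14*10)*(-6*8) = 283 - 140*(-48) = 283 + 6720 = 7003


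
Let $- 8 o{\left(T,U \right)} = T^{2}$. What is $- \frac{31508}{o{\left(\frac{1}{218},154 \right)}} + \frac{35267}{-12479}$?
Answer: $\frac{149487058284477}{12479} \approx 1.1979 \cdot 10^{10}$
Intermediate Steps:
$o{\left(T,U \right)} = - \frac{T^{2}}{8}$
$- \frac{31508}{o{\left(\frac{1}{218},154 \right)}} + \frac{35267}{-12479} = - \frac{31508}{\left(- \frac{1}{8}\right) \left(\frac{1}{218}\right)^{2}} + \frac{35267}{-12479} = - \frac{31508}{\left(- \frac{1}{8}\right) \left(\frac{1}{218}\right)^{2}} + 35267 \left(- \frac{1}{12479}\right) = - \frac{31508}{\left(- \frac{1}{8}\right) \frac{1}{47524}} - \frac{35267}{12479} = - \frac{31508}{- \frac{1}{380192}} - \frac{35267}{12479} = \left(-31508\right) \left(-380192\right) - \frac{35267}{12479} = 11979089536 - \frac{35267}{12479} = \frac{149487058284477}{12479}$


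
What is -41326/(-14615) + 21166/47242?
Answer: 14314329/4369885 ≈ 3.2757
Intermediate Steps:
-41326/(-14615) + 21166/47242 = -41326*(-1/14615) + 21166*(1/47242) = 41326/14615 + 10583/23621 = 14314329/4369885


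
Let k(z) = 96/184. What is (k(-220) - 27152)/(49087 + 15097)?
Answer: -156121/369058 ≈ -0.42303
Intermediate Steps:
k(z) = 12/23 (k(z) = 96*(1/184) = 12/23)
(k(-220) - 27152)/(49087 + 15097) = (12/23 - 27152)/(49087 + 15097) = -624484/23/64184 = -624484/23*1/64184 = -156121/369058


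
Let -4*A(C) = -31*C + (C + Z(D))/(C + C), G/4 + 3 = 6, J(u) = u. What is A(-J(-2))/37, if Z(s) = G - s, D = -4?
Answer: 115/296 ≈ 0.38851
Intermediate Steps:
G = 12 (G = -12 + 4*6 = -12 + 24 = 12)
Z(s) = 12 - s
A(C) = 31*C/4 - (16 + C)/(8*C) (A(C) = -(-31*C + (C + (12 - 1*(-4)))/(C + C))/4 = -(-31*C + (C + (12 + 4))/((2*C)))/4 = -(-31*C + (C + 16)*(1/(2*C)))/4 = -(-31*C + (16 + C)*(1/(2*C)))/4 = -(-31*C + (16 + C)/(2*C))/4 = 31*C/4 - (16 + C)/(8*C))
A(-J(-2))/37 = ((-16 + (-1*(-2))*(-1 + 62*(-1*(-2))))/(8*((-1*(-2)))))/37 = ((⅛)*(-16 + 2*(-1 + 62*2))/2)*(1/37) = ((⅛)*(½)*(-16 + 2*(-1 + 124)))*(1/37) = ((⅛)*(½)*(-16 + 2*123))*(1/37) = ((⅛)*(½)*(-16 + 246))*(1/37) = ((⅛)*(½)*230)*(1/37) = (115/8)*(1/37) = 115/296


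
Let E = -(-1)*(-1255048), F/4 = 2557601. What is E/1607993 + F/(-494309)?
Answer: -17070799541004/794845411837 ≈ -21.477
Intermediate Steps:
F = 10230404 (F = 4*2557601 = 10230404)
E = -1255048 (E = -1*1255048 = -1255048)
E/1607993 + F/(-494309) = -1255048/1607993 + 10230404/(-494309) = -1255048*1/1607993 + 10230404*(-1/494309) = -1255048/1607993 - 10230404/494309 = -17070799541004/794845411837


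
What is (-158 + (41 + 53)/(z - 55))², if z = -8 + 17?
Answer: 13549761/529 ≈ 25614.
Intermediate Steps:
z = 9
(-158 + (41 + 53)/(z - 55))² = (-158 + (41 + 53)/(9 - 55))² = (-158 + 94/(-46))² = (-158 + 94*(-1/46))² = (-158 - 47/23)² = (-3681/23)² = 13549761/529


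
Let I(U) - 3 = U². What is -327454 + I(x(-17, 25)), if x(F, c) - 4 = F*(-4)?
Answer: -322267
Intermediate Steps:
x(F, c) = 4 - 4*F (x(F, c) = 4 + F*(-4) = 4 - 4*F)
I(U) = 3 + U²
-327454 + I(x(-17, 25)) = -327454 + (3 + (4 - 4*(-17))²) = -327454 + (3 + (4 + 68)²) = -327454 + (3 + 72²) = -327454 + (3 + 5184) = -327454 + 5187 = -322267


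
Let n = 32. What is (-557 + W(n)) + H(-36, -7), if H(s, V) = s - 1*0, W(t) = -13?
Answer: -606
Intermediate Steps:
H(s, V) = s (H(s, V) = s + 0 = s)
(-557 + W(n)) + H(-36, -7) = (-557 - 13) - 36 = -570 - 36 = -606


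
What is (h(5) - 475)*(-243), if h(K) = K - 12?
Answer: 117126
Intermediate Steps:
h(K) = -12 + K
(h(5) - 475)*(-243) = ((-12 + 5) - 475)*(-243) = (-7 - 475)*(-243) = -482*(-243) = 117126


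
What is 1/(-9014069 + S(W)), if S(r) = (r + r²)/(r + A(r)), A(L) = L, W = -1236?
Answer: -2/18029373 ≈ -1.1093e-7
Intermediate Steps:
S(r) = (r + r²)/(2*r) (S(r) = (r + r²)/(r + r) = (r + r²)/((2*r)) = (r + r²)*(1/(2*r)) = (r + r²)/(2*r))
1/(-9014069 + S(W)) = 1/(-9014069 + (½ + (½)*(-1236))) = 1/(-9014069 + (½ - 618)) = 1/(-9014069 - 1235/2) = 1/(-18029373/2) = -2/18029373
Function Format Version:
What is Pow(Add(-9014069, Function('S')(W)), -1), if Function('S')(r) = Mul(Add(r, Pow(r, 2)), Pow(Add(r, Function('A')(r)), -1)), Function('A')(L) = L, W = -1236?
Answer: Rational(-2, 18029373) ≈ -1.1093e-7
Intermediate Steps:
Function('S')(r) = Mul(Rational(1, 2), Pow(r, -1), Add(r, Pow(r, 2))) (Function('S')(r) = Mul(Add(r, Pow(r, 2)), Pow(Add(r, r), -1)) = Mul(Add(r, Pow(r, 2)), Pow(Mul(2, r), -1)) = Mul(Add(r, Pow(r, 2)), Mul(Rational(1, 2), Pow(r, -1))) = Mul(Rational(1, 2), Pow(r, -1), Add(r, Pow(r, 2))))
Pow(Add(-9014069, Function('S')(W)), -1) = Pow(Add(-9014069, Add(Rational(1, 2), Mul(Rational(1, 2), -1236))), -1) = Pow(Add(-9014069, Add(Rational(1, 2), -618)), -1) = Pow(Add(-9014069, Rational(-1235, 2)), -1) = Pow(Rational(-18029373, 2), -1) = Rational(-2, 18029373)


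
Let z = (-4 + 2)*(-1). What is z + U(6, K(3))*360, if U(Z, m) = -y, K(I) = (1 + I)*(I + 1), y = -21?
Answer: 7562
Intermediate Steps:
z = 2 (z = -2*(-1) = 2)
K(I) = (1 + I)**2 (K(I) = (1 + I)*(1 + I) = (1 + I)**2)
U(Z, m) = 21 (U(Z, m) = -1*(-21) = 21)
z + U(6, K(3))*360 = 2 + 21*360 = 2 + 7560 = 7562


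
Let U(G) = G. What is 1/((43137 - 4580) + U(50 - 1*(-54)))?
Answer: 1/38661 ≈ 2.5866e-5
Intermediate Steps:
1/((43137 - 4580) + U(50 - 1*(-54))) = 1/((43137 - 4580) + (50 - 1*(-54))) = 1/(38557 + (50 + 54)) = 1/(38557 + 104) = 1/38661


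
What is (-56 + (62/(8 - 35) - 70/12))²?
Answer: 11992369/2916 ≈ 4112.6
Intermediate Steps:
(-56 + (62/(8 - 35) - 70/12))² = (-56 + (62/(-27) - 70*1/12))² = (-56 + (62*(-1/27) - 35/6))² = (-56 + (-62/27 - 35/6))² = (-56 - 439/54)² = (-3463/54)² = 11992369/2916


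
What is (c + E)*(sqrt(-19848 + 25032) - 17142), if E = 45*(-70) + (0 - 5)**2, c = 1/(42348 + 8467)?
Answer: 542132527836/10163 ≈ 5.3344e+7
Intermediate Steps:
c = 1/50815 ≈ 1.9679e-5
E = -3125 (E = -3150 + (-5)**2 = -3150 + 25 = -3125)
(c + E)*(sqrt(-19848 + 25032) - 17142) = (1/50815 - 3125)*(sqrt(-19848 + 25032) - 17142) = -158796874*(sqrt(5184) - 17142)/50815 = -158796874*(72 - 17142)/50815 = -158796874/50815*(-17070) = 542132527836/10163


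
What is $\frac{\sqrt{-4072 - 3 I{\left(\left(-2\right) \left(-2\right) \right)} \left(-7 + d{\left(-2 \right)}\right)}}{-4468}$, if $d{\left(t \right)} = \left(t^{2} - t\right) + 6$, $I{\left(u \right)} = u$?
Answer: $- \frac{i \sqrt{1033}}{2234} \approx - 0.014387 i$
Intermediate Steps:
$d{\left(t \right)} = 6 + t^{2} - t$
$\frac{\sqrt{-4072 - 3 I{\left(\left(-2\right) \left(-2\right) \right)} \left(-7 + d{\left(-2 \right)}\right)}}{-4468} = \frac{\sqrt{-4072 - 3 \left(-2\right) \left(-2\right) \left(-7 + \left(6 + \left(-2\right)^{2} - -2\right)\right)}}{-4468} = \sqrt{-4072 - 3 \cdot 4 \left(-7 + \left(6 + 4 + 2\right)\right)} \left(- \frac{1}{4468}\right) = \sqrt{-4072 - 3 \cdot 4 \left(-7 + 12\right)} \left(- \frac{1}{4468}\right) = \sqrt{-4072 - 3 \cdot 4 \cdot 5} \left(- \frac{1}{4468}\right) = \sqrt{-4072 - 60} \left(- \frac{1}{4468}\right) = \sqrt{-4132} \left(- \frac{1}{4468}\right) = 2 i \sqrt{1033} \left(- \frac{1}{4468}\right) = - \frac{i \sqrt{1033}}{2234}$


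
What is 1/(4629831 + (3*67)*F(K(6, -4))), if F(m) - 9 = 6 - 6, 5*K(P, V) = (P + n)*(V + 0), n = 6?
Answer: 1/4631640 ≈ 2.1591e-7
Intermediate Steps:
K(P, V) = V*(6 + P)/5 (K(P, V) = ((P + 6)*(V + 0))/5 = ((6 + P)*V)/5 = (V*(6 + P))/5 = V*(6 + P)/5)
F(m) = 9 (F(m) = 9 + (6 - 6) = 9 + 0 = 9)
1/(4629831 + (3*67)*F(K(6, -4))) = 1/(4629831 + (3*67)*9) = 1/(4629831 + 201*9) = 1/(4629831 + 1809) = 1/4631640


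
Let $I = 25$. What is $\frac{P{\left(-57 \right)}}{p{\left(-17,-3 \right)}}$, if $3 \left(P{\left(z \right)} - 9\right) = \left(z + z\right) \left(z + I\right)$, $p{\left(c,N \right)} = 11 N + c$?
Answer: $- \frac{49}{2} \approx -24.5$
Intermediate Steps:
$p{\left(c,N \right)} = c + 11 N$
$P{\left(z \right)} = 9 + \frac{2 z \left(25 + z\right)}{3}$ ($P{\left(z \right)} = 9 + \frac{\left(z + z\right) \left(z + 25\right)}{3} = 9 + \frac{2 z \left(25 + z\right)}{3}$)
$\frac{P{\left(-57 \right)}}{p{\left(-17,-3 \right)}} = \frac{9 + \frac{2 \left(-57\right)^{2}}{3} + \frac{50}{3} \left(-57\right)}{-17 + 11 \left(-3\right)} = \frac{9 + \frac{2}{3} \cdot 3249 - 950}{-17 - 33} = \frac{9 + 2166 - 950}{-50} = 1225 \left(- \frac{1}{50}\right) = - \frac{49}{2}$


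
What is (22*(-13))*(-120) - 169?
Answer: 34151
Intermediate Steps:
(22*(-13))*(-120) - 169 = -286*(-120) - 169 = 34320 - 169 = 34151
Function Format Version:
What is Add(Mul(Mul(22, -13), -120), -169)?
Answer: 34151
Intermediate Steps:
Add(Mul(Mul(22, -13), -120), -169) = Add(Mul(-286, -120), -169) = Add(34320, -169) = 34151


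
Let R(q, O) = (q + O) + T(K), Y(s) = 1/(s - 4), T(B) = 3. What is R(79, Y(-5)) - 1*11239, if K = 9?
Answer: -100414/9 ≈ -11157.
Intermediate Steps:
Y(s) = 1/(-4 + s)
R(q, O) = 3 + O + q (R(q, O) = (q + O) + 3 = (O + q) + 3 = 3 + O + q)
R(79, Y(-5)) - 1*11239 = (3 + 1/(-4 - 5) + 79) - 1*11239 = (3 + 1/(-9) + 79) - 11239 = (3 - 1/9 + 79) - 11239 = 737/9 - 11239 = -100414/9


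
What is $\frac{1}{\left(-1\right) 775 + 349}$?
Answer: $- \frac{1}{426} \approx -0.0023474$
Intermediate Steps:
$\frac{1}{\left(-1\right) 775 + 349} = \frac{1}{-775 + 349} = \frac{1}{-426} = - \frac{1}{426}$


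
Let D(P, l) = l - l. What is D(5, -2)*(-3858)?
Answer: 0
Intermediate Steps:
D(P, l) = 0
D(5, -2)*(-3858) = 0*(-3858) = 0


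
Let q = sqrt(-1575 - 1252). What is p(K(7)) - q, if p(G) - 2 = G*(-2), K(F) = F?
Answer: -12 - I*sqrt(2827) ≈ -12.0 - 53.17*I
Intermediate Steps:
p(G) = 2 - 2*G (p(G) = 2 + G*(-2) = 2 - 2*G)
q = I*sqrt(2827) (q = sqrt(-2827) = I*sqrt(2827) ≈ 53.17*I)
p(K(7)) - q = (2 - 2*7) - I*sqrt(2827) = (2 - 14) - I*sqrt(2827) = -12 - I*sqrt(2827)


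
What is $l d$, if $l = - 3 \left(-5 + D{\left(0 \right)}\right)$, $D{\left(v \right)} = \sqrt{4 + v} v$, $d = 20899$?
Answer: $313485$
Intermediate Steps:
$D{\left(v \right)} = v \sqrt{4 + v}$
$l = 15$ ($l = - 3 \left(-5 + 0 \sqrt{4 + 0}\right) = - 3 \left(-5 + 0 \sqrt{4}\right) = - 3 \left(-5 + 0 \cdot 2\right) = - 3 \left(-5 + 0\right) = \left(-3\right) \left(-5\right) = 15$)
$l d = 15 \cdot 20899 = 313485$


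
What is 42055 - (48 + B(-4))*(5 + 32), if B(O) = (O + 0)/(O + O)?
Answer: 80521/2 ≈ 40261.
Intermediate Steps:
B(O) = 1/2 (B(O) = O/((2*O)) = O*(1/(2*O)) = 1/2)
42055 - (48 + B(-4))*(5 + 32) = 42055 - (48 + 1/2)*(5 + 32) = 42055 - 97*37/2 = 42055 - 1*3589/2 = 42055 - 3589/2 = 80521/2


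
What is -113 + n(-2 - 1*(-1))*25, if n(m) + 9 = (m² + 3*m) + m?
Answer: -413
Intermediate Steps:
n(m) = -9 + m² + 4*m (n(m) = -9 + ((m² + 3*m) + m) = -9 + (m² + 4*m) = -9 + m² + 4*m)
-113 + n(-2 - 1*(-1))*25 = -113 + (-9 + (-2 - 1*(-1))² + 4*(-2 - 1*(-1)))*25 = -113 + (-9 + (-2 + 1)² + 4*(-2 + 1))*25 = -113 + (-9 + (-1)² + 4*(-1))*25 = -113 + (-9 + 1 - 4)*25 = -113 - 12*25 = -113 - 300 = -413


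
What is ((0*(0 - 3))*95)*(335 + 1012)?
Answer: 0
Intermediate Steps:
((0*(0 - 3))*95)*(335 + 1012) = ((0*(-3))*95)*1347 = (0*95)*1347 = 0*1347 = 0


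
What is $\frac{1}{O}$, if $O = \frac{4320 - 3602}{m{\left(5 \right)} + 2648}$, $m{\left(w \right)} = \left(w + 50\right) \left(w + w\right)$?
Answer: $\frac{1599}{359} \approx 4.454$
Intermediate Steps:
$m{\left(w \right)} = 2 w \left(50 + w\right)$ ($m{\left(w \right)} = \left(50 + w\right) 2 w = 2 w \left(50 + w\right)$)
$O = \frac{359}{1599}$ ($O = \frac{4320 - 3602}{2 \cdot 5 \left(50 + 5\right) + 2648} = \frac{718}{2 \cdot 5 \cdot 55 + 2648} = \frac{718}{550 + 2648} = \frac{718}{3198} = 718 \cdot \frac{1}{3198} = \frac{359}{1599} \approx 0.22452$)
$\frac{1}{O} = \frac{1}{\frac{359}{1599}} = \frac{1599}{359}$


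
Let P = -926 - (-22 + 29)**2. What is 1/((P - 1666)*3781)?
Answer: -1/9985621 ≈ -1.0014e-7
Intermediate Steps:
P = -975 (P = -926 - 1*7**2 = -926 - 1*49 = -926 - 49 = -975)
1/((P - 1666)*3781) = 1/(-975 - 1666*3781) = (1/3781)/(-2641) = -1/2641*1/3781 = -1/9985621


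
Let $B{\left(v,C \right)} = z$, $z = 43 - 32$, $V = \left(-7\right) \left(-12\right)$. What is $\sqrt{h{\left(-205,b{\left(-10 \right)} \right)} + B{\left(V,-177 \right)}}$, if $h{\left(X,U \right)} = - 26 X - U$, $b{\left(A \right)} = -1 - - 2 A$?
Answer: $\sqrt{5362} \approx 73.226$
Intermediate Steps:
$b{\left(A \right)} = -1 + 2 A$
$V = 84$
$z = 11$ ($z = 43 - 32 = 11$)
$B{\left(v,C \right)} = 11$
$h{\left(X,U \right)} = - U - 26 X$
$\sqrt{h{\left(-205,b{\left(-10 \right)} \right)} + B{\left(V,-177 \right)}} = \sqrt{\left(- (-1 + 2 \left(-10\right)) - -5330\right) + 11} = \sqrt{\left(- (-1 - 20) + 5330\right) + 11} = \sqrt{\left(\left(-1\right) \left(-21\right) + 5330\right) + 11} = \sqrt{\left(21 + 5330\right) + 11} = \sqrt{5351 + 11} = \sqrt{5362}$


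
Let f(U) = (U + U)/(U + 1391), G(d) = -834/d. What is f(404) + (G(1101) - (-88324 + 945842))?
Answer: -564903047744/658765 ≈ -8.5752e+5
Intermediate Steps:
f(U) = 2*U/(1391 + U) (f(U) = (2*U)/(1391 + U) = 2*U/(1391 + U))
f(404) + (G(1101) - (-88324 + 945842)) = 2*404/(1391 + 404) + (-834/1101 - (-88324 + 945842)) = 2*404/1795 + (-834*1/1101 - 1*857518) = 2*404*(1/1795) + (-278/367 - 857518) = 808/1795 - 314709384/367 = -564903047744/658765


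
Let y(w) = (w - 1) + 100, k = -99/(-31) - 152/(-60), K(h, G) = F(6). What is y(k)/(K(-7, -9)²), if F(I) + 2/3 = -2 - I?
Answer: 5619/4030 ≈ 1.3943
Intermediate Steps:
F(I) = -8/3 - I (F(I) = -⅔ + (-2 - I) = -8/3 - I)
K(h, G) = -26/3 (K(h, G) = -8/3 - 1*6 = -8/3 - 6 = -26/3)
k = 2663/465 (k = -99*(-1/31) - 152*(-1/60) = 99/31 + 38/15 = 2663/465 ≈ 5.7269)
y(w) = 99 + w (y(w) = (-1 + w) + 100 = 99 + w)
y(k)/(K(-7, -9)²) = (99 + 2663/465)/((-26/3)²) = 48698/(465*(676/9)) = (48698/465)*(9/676) = 5619/4030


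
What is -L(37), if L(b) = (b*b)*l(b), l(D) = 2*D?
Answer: -101306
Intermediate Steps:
L(b) = 2*b³ (L(b) = (b*b)*(2*b) = b²*(2*b) = 2*b³)
-L(37) = -2*37³ = -2*50653 = -1*101306 = -101306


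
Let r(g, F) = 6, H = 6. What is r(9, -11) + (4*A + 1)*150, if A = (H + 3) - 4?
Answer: 3156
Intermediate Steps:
A = 5 (A = (6 + 3) - 4 = 9 - 4 = 5)
r(9, -11) + (4*A + 1)*150 = 6 + (4*5 + 1)*150 = 6 + (20 + 1)*150 = 6 + 21*150 = 6 + 3150 = 3156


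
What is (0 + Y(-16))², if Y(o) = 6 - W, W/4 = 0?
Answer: 36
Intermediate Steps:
W = 0 (W = 4*0 = 0)
Y(o) = 6 (Y(o) = 6 - 1*0 = 6 + 0 = 6)
(0 + Y(-16))² = (0 + 6)² = 6² = 36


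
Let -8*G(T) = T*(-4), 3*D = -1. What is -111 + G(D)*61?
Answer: -727/6 ≈ -121.17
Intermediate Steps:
D = -1/3 (D = (1/3)*(-1) = -1/3 ≈ -0.33333)
G(T) = T/2 (G(T) = -T*(-4)/8 = -(-1)*T/2 = T/2)
-111 + G(D)*61 = -111 + ((1/2)*(-1/3))*61 = -111 - 1/6*61 = -111 - 61/6 = -727/6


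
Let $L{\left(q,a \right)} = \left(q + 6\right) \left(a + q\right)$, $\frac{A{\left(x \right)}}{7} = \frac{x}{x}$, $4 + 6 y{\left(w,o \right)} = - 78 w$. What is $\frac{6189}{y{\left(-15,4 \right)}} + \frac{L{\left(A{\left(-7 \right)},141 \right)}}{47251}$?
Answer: $\frac{878431009}{27547333} \approx 31.888$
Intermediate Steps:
$y{\left(w,o \right)} = - \frac{2}{3} - 13 w$ ($y{\left(w,o \right)} = - \frac{2}{3} + \frac{\left(-78\right) w}{6} = - \frac{2}{3} - 13 w$)
$A{\left(x \right)} = 7$ ($A{\left(x \right)} = 7 \frac{x}{x} = 7 \cdot 1 = 7$)
$L{\left(q,a \right)} = \left(6 + q\right) \left(a + q\right)$
$\frac{6189}{y{\left(-15,4 \right)}} + \frac{L{\left(A{\left(-7 \right)},141 \right)}}{47251} = \frac{6189}{- \frac{2}{3} - -195} + \frac{7^{2} + 6 \cdot 141 + 6 \cdot 7 + 141 \cdot 7}{47251} = \frac{6189}{- \frac{2}{3} + 195} + \left(49 + 846 + 42 + 987\right) \frac{1}{47251} = \frac{6189}{\frac{583}{3}} + 1924 \cdot \frac{1}{47251} = 6189 \cdot \frac{3}{583} + \frac{1924}{47251} = \frac{18567}{583} + \frac{1924}{47251} = \frac{878431009}{27547333}$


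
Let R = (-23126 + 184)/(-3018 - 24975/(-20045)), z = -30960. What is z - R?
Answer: -374527384798/12094167 ≈ -30968.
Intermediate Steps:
R = 91974478/12094167 (R = -22942/(-3018 - 24975*(-1/20045)) = -22942/(-3018 + 4995/4009) = -22942/(-12094167/4009) = -22942*(-4009/12094167) = 91974478/12094167 ≈ 7.6049)
z - R = -30960 - 1*91974478/12094167 = -30960 - 91974478/12094167 = -374527384798/12094167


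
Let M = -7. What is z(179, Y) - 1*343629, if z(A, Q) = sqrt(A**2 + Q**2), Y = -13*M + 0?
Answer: -343629 + sqrt(40322) ≈ -3.4343e+5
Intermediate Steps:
Y = 91 (Y = -13*(-7) + 0 = 91 + 0 = 91)
z(179, Y) - 1*343629 = sqrt(179**2 + 91**2) - 1*343629 = sqrt(32041 + 8281) - 343629 = sqrt(40322) - 343629 = -343629 + sqrt(40322)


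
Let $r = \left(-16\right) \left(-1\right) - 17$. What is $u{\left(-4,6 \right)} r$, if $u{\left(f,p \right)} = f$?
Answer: $4$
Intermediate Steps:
$r = -1$ ($r = 16 - 17 = -1$)
$u{\left(-4,6 \right)} r = \left(-4\right) \left(-1\right) = 4$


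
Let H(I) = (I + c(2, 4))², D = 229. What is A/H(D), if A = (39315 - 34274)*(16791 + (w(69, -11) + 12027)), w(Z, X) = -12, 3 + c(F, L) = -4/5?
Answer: 1815138075/633938 ≈ 2863.3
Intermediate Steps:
c(F, L) = -19/5 (c(F, L) = -3 - 4/5 = -3 - 4*⅕ = -3 - ⅘ = -19/5)
H(I) = (-19/5 + I)² (H(I) = (I - 19/5)² = (-19/5 + I)²)
A = 145211046 (A = (39315 - 34274)*(16791 + (-12 + 12027)) = 5041*(16791 + 12015) = 5041*28806 = 145211046)
A/H(D) = 145211046/(((-19 + 5*229)²/25)) = 145211046/(((-19 + 1145)²/25)) = 145211046/(((1/25)*1126²)) = 145211046/(((1/25)*1267876)) = 145211046/(1267876/25) = 145211046*(25/1267876) = 1815138075/633938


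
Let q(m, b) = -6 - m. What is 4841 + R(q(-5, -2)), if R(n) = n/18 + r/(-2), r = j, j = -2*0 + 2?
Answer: 87119/18 ≈ 4839.9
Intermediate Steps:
j = 2 (j = 0 + 2 = 2)
r = 2
R(n) = -1 + n/18 (R(n) = n/18 + 2/(-2) = n*(1/18) + 2*(-½) = n/18 - 1 = -1 + n/18)
4841 + R(q(-5, -2)) = 4841 + (-1 + (-6 - 1*(-5))/18) = 4841 + (-1 + (-6 + 5)/18) = 4841 + (-1 + (1/18)*(-1)) = 4841 + (-1 - 1/18) = 4841 - 19/18 = 87119/18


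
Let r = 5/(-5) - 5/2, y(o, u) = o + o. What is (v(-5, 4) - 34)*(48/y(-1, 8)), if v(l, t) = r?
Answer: 900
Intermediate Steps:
y(o, u) = 2*o
r = -7/2 (r = 5*(-⅕) - 5*½ = -1 - 5/2 = -7/2 ≈ -3.5000)
v(l, t) = -7/2
(v(-5, 4) - 34)*(48/y(-1, 8)) = (-7/2 - 34)*(48/((2*(-1)))) = -1800/(-2) = -1800*(-1)/2 = -75/2*(-24) = 900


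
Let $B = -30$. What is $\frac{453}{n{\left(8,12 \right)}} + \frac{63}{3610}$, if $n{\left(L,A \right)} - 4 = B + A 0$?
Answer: $- \frac{408423}{23465} \approx -17.406$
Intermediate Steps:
$n{\left(L,A \right)} = -26$ ($n{\left(L,A \right)} = 4 + \left(-30 + A 0\right) = 4 + \left(-30 + 0\right) = 4 - 30 = -26$)
$\frac{453}{n{\left(8,12 \right)}} + \frac{63}{3610} = \frac{453}{-26} + \frac{63}{3610} = 453 \left(- \frac{1}{26}\right) + 63 \cdot \frac{1}{3610} = - \frac{453}{26} + \frac{63}{3610} = - \frac{408423}{23465}$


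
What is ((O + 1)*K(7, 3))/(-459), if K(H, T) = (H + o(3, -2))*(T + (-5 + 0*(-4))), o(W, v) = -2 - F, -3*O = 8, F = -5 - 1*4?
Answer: -140/1377 ≈ -0.10167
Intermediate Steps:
F = -9 (F = -5 - 4 = -9)
O = -8/3 (O = -⅓*8 = -8/3 ≈ -2.6667)
o(W, v) = 7 (o(W, v) = -2 - 1*(-9) = -2 + 9 = 7)
K(H, T) = (-5 + T)*(7 + H) (K(H, T) = (H + 7)*(T + (-5 + 0*(-4))) = (7 + H)*(T + (-5 + 0)) = (7 + H)*(T - 5) = (7 + H)*(-5 + T) = (-5 + T)*(7 + H))
((O + 1)*K(7, 3))/(-459) = ((-8/3 + 1)*(-35 - 5*7 + 7*3 + 7*3))/(-459) = -5*(-35 - 35 + 21 + 21)/3*(-1/459) = -5/3*(-28)*(-1/459) = (140/3)*(-1/459) = -140/1377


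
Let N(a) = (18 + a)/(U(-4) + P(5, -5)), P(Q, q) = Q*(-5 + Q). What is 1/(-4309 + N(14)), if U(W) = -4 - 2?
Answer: -3/12943 ≈ -0.00023179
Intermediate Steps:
U(W) = -6
N(a) = -3 - a/6 (N(a) = (18 + a)/(-6 + 5*(-5 + 5)) = (18 + a)/(-6 + 5*0) = (18 + a)/(-6 + 0) = (18 + a)/(-6) = (18 + a)*(-⅙) = -3 - a/6)
1/(-4309 + N(14)) = 1/(-4309 + (-3 - ⅙*14)) = 1/(-4309 + (-3 - 7/3)) = 1/(-4309 - 16/3) = 1/(-12943/3) = -3/12943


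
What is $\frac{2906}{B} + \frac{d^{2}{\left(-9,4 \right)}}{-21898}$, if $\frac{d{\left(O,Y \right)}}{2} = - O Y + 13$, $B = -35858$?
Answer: $- \frac{102003955}{196304621} \approx -0.51962$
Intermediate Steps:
$d{\left(O,Y \right)} = 26 - 2 O Y$ ($d{\left(O,Y \right)} = 2 \left(- O Y + 13\right) = 2 \left(13 - O Y\right) = 26 - 2 O Y$)
$\frac{2906}{B} + \frac{d^{2}{\left(-9,4 \right)}}{-21898} = \frac{2906}{-35858} + \frac{\left(26 - \left(-18\right) 4\right)^{2}}{-21898} = 2906 \left(- \frac{1}{35858}\right) + \left(26 + 72\right)^{2} \left(- \frac{1}{21898}\right) = - \frac{1453}{17929} + 98^{2} \left(- \frac{1}{21898}\right) = - \frac{1453}{17929} + 9604 \left(- \frac{1}{21898}\right) = - \frac{1453}{17929} - \frac{4802}{10949} = - \frac{102003955}{196304621}$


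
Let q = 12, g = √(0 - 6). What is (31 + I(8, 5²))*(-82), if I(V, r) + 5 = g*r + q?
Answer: -3116 - 2050*I*√6 ≈ -3116.0 - 5021.5*I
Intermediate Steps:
g = I*√6 (g = √(-6) = I*√6 ≈ 2.4495*I)
I(V, r) = 7 + I*r*√6 (I(V, r) = -5 + ((I*√6)*r + 12) = -5 + (I*r*√6 + 12) = -5 + (12 + I*r*√6) = 7 + I*r*√6)
(31 + I(8, 5²))*(-82) = (31 + (7 + I*5²*√6))*(-82) = (31 + (7 + I*25*√6))*(-82) = (31 + (7 + 25*I*√6))*(-82) = (38 + 25*I*√6)*(-82) = -3116 - 2050*I*√6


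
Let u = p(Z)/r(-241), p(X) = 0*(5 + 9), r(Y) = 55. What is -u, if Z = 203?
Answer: 0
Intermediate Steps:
p(X) = 0 (p(X) = 0*14 = 0)
u = 0 (u = 0/55 = 0*(1/55) = 0)
-u = -1*0 = 0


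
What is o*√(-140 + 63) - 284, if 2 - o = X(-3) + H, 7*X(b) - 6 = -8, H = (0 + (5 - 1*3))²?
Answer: -284 - 12*I*√77/7 ≈ -284.0 - 15.043*I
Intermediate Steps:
H = 4 (H = (0 + (5 - 3))² = (0 + 2)² = 2² = 4)
X(b) = -2/7 (X(b) = 6/7 + (⅐)*(-8) = 6/7 - 8/7 = -2/7)
o = -12/7 (o = 2 - (-2/7 + 4) = 2 - 1*26/7 = 2 - 26/7 = -12/7 ≈ -1.7143)
o*√(-140 + 63) - 284 = -12*√(-140 + 63)/7 - 284 = -12*I*√77/7 - 284 = -284 - 12*I*√77/7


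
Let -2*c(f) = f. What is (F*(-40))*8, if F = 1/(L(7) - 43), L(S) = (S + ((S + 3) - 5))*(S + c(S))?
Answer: 320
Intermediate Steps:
c(f) = -f/2
L(S) = S*(-2 + 2*S)/2 (L(S) = (S + ((S + 3) - 5))*(S - S/2) = (S + ((3 + S) - 5))*(S/2) = (S + (-2 + S))*(S/2) = (-2 + 2*S)*(S/2) = S*(-2 + 2*S)/2)
F = -1 (F = 1/(7*(-1 + 7) - 43) = 1/(7*6 - 43) = 1/(42 - 43) = 1/(-1) = -1)
(F*(-40))*8 = -1*(-40)*8 = 40*8 = 320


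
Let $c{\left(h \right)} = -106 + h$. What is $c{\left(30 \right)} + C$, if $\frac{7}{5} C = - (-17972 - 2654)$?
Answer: $\frac{102598}{7} \approx 14657.0$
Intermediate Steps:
$C = \frac{103130}{7}$ ($C = \frac{5 \left(- (-17972 - 2654)\right)}{7} = \frac{5 \left(\left(-1\right) \left(-20626\right)\right)}{7} = \frac{5}{7} \cdot 20626 = \frac{103130}{7} \approx 14733.0$)
$c{\left(30 \right)} + C = \left(-106 + 30\right) + \frac{103130}{7} = -76 + \frac{103130}{7} = \frac{102598}{7}$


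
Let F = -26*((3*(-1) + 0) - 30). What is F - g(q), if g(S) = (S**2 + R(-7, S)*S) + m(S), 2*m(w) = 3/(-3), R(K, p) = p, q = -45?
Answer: -6383/2 ≈ -3191.5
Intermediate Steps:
m(w) = -1/2 (m(w) = (3/(-3))/2 = (3*(-1/3))/2 = (1/2)*(-1) = -1/2)
F = 858 (F = -26*((-3 + 0) - 30) = -26*(-3 - 30) = -26*(-33) = 858)
g(S) = -1/2 + 2*S**2 (g(S) = (S**2 + S*S) - 1/2 = (S**2 + S**2) - 1/2 = 2*S**2 - 1/2 = -1/2 + 2*S**2)
F - g(q) = 858 - (-1/2 + 2*(-45)**2) = 858 - (-1/2 + 2*2025) = 858 - (-1/2 + 4050) = 858 - 1*8099/2 = 858 - 8099/2 = -6383/2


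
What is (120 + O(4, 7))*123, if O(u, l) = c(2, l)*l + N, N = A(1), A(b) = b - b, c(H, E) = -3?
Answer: 12177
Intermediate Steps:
A(b) = 0
N = 0
O(u, l) = -3*l (O(u, l) = -3*l + 0 = -3*l)
(120 + O(4, 7))*123 = (120 - 3*7)*123 = (120 - 21)*123 = 99*123 = 12177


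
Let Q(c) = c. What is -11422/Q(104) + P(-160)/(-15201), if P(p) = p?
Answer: -86804591/790452 ≈ -109.82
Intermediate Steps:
-11422/Q(104) + P(-160)/(-15201) = -11422/104 - 160/(-15201) = -11422*1/104 - 160*(-1/15201) = -5711/52 + 160/15201 = -86804591/790452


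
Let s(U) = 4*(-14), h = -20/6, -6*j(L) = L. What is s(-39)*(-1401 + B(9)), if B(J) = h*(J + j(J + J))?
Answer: 79576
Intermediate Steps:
j(L) = -L/6
h = -10/3 (h = -20*1/6 = -10/3 ≈ -3.3333)
B(J) = -20*J/9 (B(J) = -10*(J - (J + J)/6)/3 = -10*(J - J/3)/3 = -20*J/9)
s(U) = -56
s(-39)*(-1401 + B(9)) = -56*(-1401 - 20/9*9) = -56*(-1401 - 20) = -56*(-1421) = 79576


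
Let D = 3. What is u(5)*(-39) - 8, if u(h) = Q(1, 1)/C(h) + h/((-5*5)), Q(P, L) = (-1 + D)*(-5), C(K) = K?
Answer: 389/5 ≈ 77.800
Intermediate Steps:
Q(P, L) = -10 (Q(P, L) = (-1 + 3)*(-5) = 2*(-5) = -10)
u(h) = -10/h - h/25 (u(h) = -10/h + h/((-5*5)) = -10/h + h/(-25) = -10/h + h*(-1/25) = -10/h - h/25)
u(5)*(-39) - 8 = (-10/5 - 1/25*5)*(-39) - 8 = (-10*⅕ - ⅕)*(-39) - 8 = (-2 - ⅕)*(-39) - 8 = -11/5*(-39) - 8 = 429/5 - 8 = 389/5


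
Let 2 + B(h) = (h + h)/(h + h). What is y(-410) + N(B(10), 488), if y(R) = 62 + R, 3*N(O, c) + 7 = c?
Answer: -563/3 ≈ -187.67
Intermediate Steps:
B(h) = -1 (B(h) = -2 + (h + h)/(h + h) = -2 + (2*h)/((2*h)) = -2 + (2*h)*(1/(2*h)) = -2 + 1 = -1)
N(O, c) = -7/3 + c/3
y(-410) + N(B(10), 488) = (62 - 410) + (-7/3 + (1/3)*488) = -348 + (-7/3 + 488/3) = -348 + 481/3 = -563/3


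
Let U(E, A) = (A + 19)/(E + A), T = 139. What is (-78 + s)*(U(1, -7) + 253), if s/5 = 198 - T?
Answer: 54467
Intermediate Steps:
U(E, A) = (19 + A)/(A + E)
s = 295 (s = 5*(198 - 1*139) = 5*(198 - 139) = 5*59 = 295)
(-78 + s)*(U(1, -7) + 253) = (-78 + 295)*((19 - 7)/(-7 + 1) + 253) = 217*(12/(-6) + 253) = 217*(-⅙*12 + 253) = 217*(-2 + 253) = 217*251 = 54467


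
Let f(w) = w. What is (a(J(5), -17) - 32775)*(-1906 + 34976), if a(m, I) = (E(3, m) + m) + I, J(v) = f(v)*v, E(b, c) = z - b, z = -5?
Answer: -1083869250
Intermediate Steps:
E(b, c) = -5 - b
J(v) = v**2 (J(v) = v*v = v**2)
a(m, I) = -8 + I + m (a(m, I) = ((-5 - 1*3) + m) + I = ((-5 - 3) + m) + I = (-8 + m) + I = -8 + I + m)
(a(J(5), -17) - 32775)*(-1906 + 34976) = ((-8 - 17 + 5**2) - 32775)*(-1906 + 34976) = ((-8 - 17 + 25) - 32775)*33070 = (0 - 32775)*33070 = -32775*33070 = -1083869250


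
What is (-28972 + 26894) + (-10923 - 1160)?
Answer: -14161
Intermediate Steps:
(-28972 + 26894) + (-10923 - 1160) = -2078 - 12083 = -14161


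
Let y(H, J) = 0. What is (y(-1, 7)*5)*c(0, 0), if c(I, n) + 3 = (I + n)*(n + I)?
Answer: 0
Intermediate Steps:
c(I, n) = -3 + (I + n)² (c(I, n) = -3 + (I + n)*(n + I) = -3 + (I + n)*(I + n) = -3 + (I + n)²)
(y(-1, 7)*5)*c(0, 0) = (0*5)*(-3 + (0 + 0)²) = 0*(-3 + 0²) = 0*(-3 + 0) = 0*(-3) = 0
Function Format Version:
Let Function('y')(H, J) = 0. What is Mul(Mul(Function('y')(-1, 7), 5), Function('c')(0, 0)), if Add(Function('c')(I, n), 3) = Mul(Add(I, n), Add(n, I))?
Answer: 0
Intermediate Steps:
Function('c')(I, n) = Add(-3, Pow(Add(I, n), 2)) (Function('c')(I, n) = Add(-3, Mul(Add(I, n), Add(n, I))) = Add(-3, Mul(Add(I, n), Add(I, n))) = Add(-3, Pow(Add(I, n), 2)))
Mul(Mul(Function('y')(-1, 7), 5), Function('c')(0, 0)) = Mul(Mul(0, 5), Add(-3, Pow(Add(0, 0), 2))) = Mul(0, Add(-3, Pow(0, 2))) = Mul(0, Add(-3, 0)) = Mul(0, -3) = 0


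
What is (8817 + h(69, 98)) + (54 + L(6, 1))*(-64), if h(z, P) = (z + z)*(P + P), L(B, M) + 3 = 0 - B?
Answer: 32985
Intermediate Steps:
L(B, M) = -3 - B (L(B, M) = -3 + (0 - B) = -3 - B)
h(z, P) = 4*P*z (h(z, P) = (2*z)*(2*P) = 4*P*z)
(8817 + h(69, 98)) + (54 + L(6, 1))*(-64) = (8817 + 4*98*69) + (54 + (-3 - 1*6))*(-64) = (8817 + 27048) + (54 + (-3 - 6))*(-64) = 35865 + (54 - 9)*(-64) = 35865 + 45*(-64) = 35865 - 2880 = 32985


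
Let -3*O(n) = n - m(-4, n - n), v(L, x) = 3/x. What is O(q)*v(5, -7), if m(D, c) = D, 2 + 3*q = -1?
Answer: 3/7 ≈ 0.42857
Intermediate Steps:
q = -1 (q = -⅔ + (⅓)*(-1) = -⅔ - ⅓ = -1)
O(n) = -4/3 - n/3 (O(n) = -(n - 1*(-4))/3 = -(n + 4)/3 = -(4 + n)/3 = -4/3 - n/3)
O(q)*v(5, -7) = (-4/3 - ⅓*(-1))*(3/(-7)) = (-4/3 + ⅓)*(3*(-⅐)) = -1*(-3/7) = 3/7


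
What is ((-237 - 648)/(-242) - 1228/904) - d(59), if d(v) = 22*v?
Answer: -17716125/13673 ≈ -1295.7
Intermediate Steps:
((-237 - 648)/(-242) - 1228/904) - d(59) = ((-237 - 648)/(-242) - 1228/904) - 22*59 = (-885*(-1/242) - 1228*1/904) - 1*1298 = (885/242 - 307/226) - 1298 = 31429/13673 - 1298 = -17716125/13673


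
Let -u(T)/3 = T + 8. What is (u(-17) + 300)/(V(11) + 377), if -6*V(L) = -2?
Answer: 981/1132 ≈ 0.86661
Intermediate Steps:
V(L) = ⅓ (V(L) = -⅙*(-2) = ⅓)
u(T) = -24 - 3*T (u(T) = -3*(T + 8) = -3*(8 + T) = -24 - 3*T)
(u(-17) + 300)/(V(11) + 377) = ((-24 - 3*(-17)) + 300)/(⅓ + 377) = ((-24 + 51) + 300)/(1132/3) = (27 + 300)*(3/1132) = 327*(3/1132) = 981/1132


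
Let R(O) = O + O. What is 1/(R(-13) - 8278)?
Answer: -1/8304 ≈ -0.00012042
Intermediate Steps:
R(O) = 2*O
1/(R(-13) - 8278) = 1/(2*(-13) - 8278) = 1/(-26 - 8278) = 1/(-8304) = -1/8304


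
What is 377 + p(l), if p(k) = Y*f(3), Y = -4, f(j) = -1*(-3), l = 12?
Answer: 365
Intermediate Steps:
f(j) = 3
p(k) = -12 (p(k) = -4*3 = -12)
377 + p(l) = 377 - 12 = 365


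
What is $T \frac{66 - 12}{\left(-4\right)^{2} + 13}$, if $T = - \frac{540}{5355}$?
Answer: $- \frac{648}{3451} \approx -0.18777$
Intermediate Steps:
$T = - \frac{12}{119}$ ($T = \left(-540\right) \frac{1}{5355} = - \frac{12}{119} \approx -0.10084$)
$T \frac{66 - 12}{\left(-4\right)^{2} + 13} = - \frac{12 \frac{66 - 12}{\left(-4\right)^{2} + 13}}{119} = - \frac{12 \frac{54}{16 + 13}}{119} = - \frac{12 \cdot \frac{54}{29}}{119} = - \frac{12 \cdot 54 \cdot \frac{1}{29}}{119} = \left(- \frac{12}{119}\right) \frac{54}{29} = - \frac{648}{3451}$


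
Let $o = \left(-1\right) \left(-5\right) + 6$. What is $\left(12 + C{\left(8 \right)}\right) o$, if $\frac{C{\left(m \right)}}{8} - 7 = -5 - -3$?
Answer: $572$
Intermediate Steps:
$C{\left(m \right)} = 40$ ($C{\left(m \right)} = 56 + 8 \left(-5 - -3\right) = 56 + 8 \left(-5 + 3\right) = 56 + 8 \left(-2\right) = 56 - 16 = 40$)
$o = 11$ ($o = 5 + 6 = 11$)
$\left(12 + C{\left(8 \right)}\right) o = \left(12 + 40\right) 11 = 52 \cdot 11 = 572$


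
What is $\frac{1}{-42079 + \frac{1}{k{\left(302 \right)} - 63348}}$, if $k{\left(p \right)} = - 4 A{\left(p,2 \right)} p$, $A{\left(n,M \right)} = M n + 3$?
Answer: $- \frac{796604}{33520299717} \approx -2.3765 \cdot 10^{-5}$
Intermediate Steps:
$A{\left(n,M \right)} = 3 + M n$
$k{\left(p \right)} = p \left(-12 - 8 p\right)$ ($k{\left(p \right)} = - 4 \left(3 + 2 p\right) p = \left(-12 - 8 p\right) p = p \left(-12 - 8 p\right)$)
$\frac{1}{-42079 + \frac{1}{k{\left(302 \right)} - 63348}} = \frac{1}{-42079 + \frac{1}{\left(-4\right) 302 \left(3 + 2 \cdot 302\right) - 63348}} = \frac{1}{-42079 + \frac{1}{\left(-4\right) 302 \left(3 + 604\right) - 63348}} = \frac{1}{-42079 + \frac{1}{\left(-4\right) 302 \cdot 607 - 63348}} = \frac{1}{-42079 + \frac{1}{-733256 - 63348}} = \frac{1}{-42079 + \frac{1}{-796604}} = \frac{1}{-42079 - \frac{1}{796604}} = \frac{1}{- \frac{33520299717}{796604}} = - \frac{796604}{33520299717}$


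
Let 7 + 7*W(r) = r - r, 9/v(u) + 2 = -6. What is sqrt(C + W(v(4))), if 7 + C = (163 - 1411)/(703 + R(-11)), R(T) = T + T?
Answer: 6*I*sqrt(14074)/227 ≈ 3.1357*I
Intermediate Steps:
R(T) = 2*T
v(u) = -9/8 (v(u) = 9/(-2 - 6) = 9/(-8) = 9*(-1/8) = -9/8)
W(r) = -1 (W(r) = -1 + (r - r)/7 = -1 + (1/7)*0 = -1 + 0 = -1)
C = -2005/227 (C = -7 + (163 - 1411)/(703 + 2*(-11)) = -7 - 1248/(703 - 22) = -7 - 1248/681 = -7 - 1248*1/681 = -7 - 416/227 = -2005/227 ≈ -8.8326)
sqrt(C + W(v(4))) = sqrt(-2005/227 - 1) = sqrt(-2232/227) = 6*I*sqrt(14074)/227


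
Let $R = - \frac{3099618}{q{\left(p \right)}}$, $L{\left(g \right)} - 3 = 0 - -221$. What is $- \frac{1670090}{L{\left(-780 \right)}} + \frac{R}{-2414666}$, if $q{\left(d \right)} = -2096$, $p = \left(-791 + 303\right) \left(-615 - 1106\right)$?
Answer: $- \frac{66035624140849}{8856994888} \approx -7455.8$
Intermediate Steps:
$p = 839848$ ($p = \left(-488\right) \left(-1721\right) = 839848$)
$L{\left(g \right)} = 224$ ($L{\left(g \right)} = 3 + \left(0 - -221\right) = 3 + \left(0 + 221\right) = 3 + 221 = 224$)
$R = \frac{1549809}{1048}$ ($R = - \frac{3099618}{-2096} = \left(-3099618\right) \left(- \frac{1}{2096}\right) = \frac{1549809}{1048} \approx 1478.8$)
$- \frac{1670090}{L{\left(-780 \right)}} + \frac{R}{-2414666} = - \frac{1670090}{224} + \frac{1549809}{1048 \left(-2414666\right)} = \left(-1670090\right) \frac{1}{224} + \frac{1549809}{1048} \left(- \frac{1}{2414666}\right) = - \frac{835045}{112} - \frac{1549809}{2530569968} = - \frac{66035624140849}{8856994888}$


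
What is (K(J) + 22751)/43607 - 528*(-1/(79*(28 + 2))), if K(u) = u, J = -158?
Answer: 12761651/17224765 ≈ 0.74089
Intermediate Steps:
(K(J) + 22751)/43607 - 528*(-1/(79*(28 + 2))) = (-158 + 22751)/43607 - 528*(-1/(79*(28 + 2))) = 22593*(1/43607) - 528/(30*(-79)) = 22593/43607 - 528/(-2370) = 22593/43607 - 528*(-1/2370) = 22593/43607 + 88/395 = 12761651/17224765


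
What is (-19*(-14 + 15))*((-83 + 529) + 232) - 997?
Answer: -13879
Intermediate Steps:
(-19*(-14 + 15))*((-83 + 529) + 232) - 997 = (-19*1)*(446 + 232) - 997 = -19*678 - 997 = -12882 - 997 = -13879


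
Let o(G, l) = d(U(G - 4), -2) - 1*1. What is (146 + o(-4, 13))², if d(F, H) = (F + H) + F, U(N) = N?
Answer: 16129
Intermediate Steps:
d(F, H) = H + 2*F
o(G, l) = -11 + 2*G (o(G, l) = (-2 + 2*(G - 4)) - 1*1 = (-2 + 2*(-4 + G)) - 1 = (-2 + (-8 + 2*G)) - 1 = (-10 + 2*G) - 1 = -11 + 2*G)
(146 + o(-4, 13))² = (146 + (-11 + 2*(-4)))² = (146 + (-11 - 8))² = (146 - 19)² = 127² = 16129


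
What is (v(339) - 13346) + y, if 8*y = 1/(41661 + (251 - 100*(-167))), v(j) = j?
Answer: -6098930271/468896 ≈ -13007.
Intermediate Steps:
y = 1/468896 (y = 1/(8*(41661 + (251 - 100*(-167)))) = 1/(8*(41661 + (251 + 16700))) = 1/(8*(41661 + 16951)) = (⅛)/58612 = (⅛)*(1/58612) = 1/468896 ≈ 2.1327e-6)
(v(339) - 13346) + y = (339 - 13346) + 1/468896 = -13007 + 1/468896 = -6098930271/468896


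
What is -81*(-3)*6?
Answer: 1458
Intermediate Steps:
-81*(-3)*6 = 243*6 = 1458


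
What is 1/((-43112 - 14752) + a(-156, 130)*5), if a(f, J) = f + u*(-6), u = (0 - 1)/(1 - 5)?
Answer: -2/117303 ≈ -1.7050e-5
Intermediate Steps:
u = 1/4 (u = -1/(-4) = -1*(-1/4) = 1/4 ≈ 0.25000)
a(f, J) = -3/2 + f (a(f, J) = f + (1/4)*(-6) = f - 3/2 = -3/2 + f)
1/((-43112 - 14752) + a(-156, 130)*5) = 1/((-43112 - 14752) + (-3/2 - 156)*5) = 1/(-57864 - 315/2*5) = 1/(-57864 - 1575/2) = 1/(-117303/2) = -2/117303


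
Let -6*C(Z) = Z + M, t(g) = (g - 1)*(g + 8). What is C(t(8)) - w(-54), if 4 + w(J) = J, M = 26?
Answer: 35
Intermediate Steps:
w(J) = -4 + J
t(g) = (-1 + g)*(8 + g)
C(Z) = -13/3 - Z/6 (C(Z) = -(Z + 26)/6 = -(26 + Z)/6 = -13/3 - Z/6)
C(t(8)) - w(-54) = (-13/3 - (-8 + 8**2 + 7*8)/6) - (-4 - 54) = (-13/3 - (-8 + 64 + 56)/6) - 1*(-58) = (-13/3 - 1/6*112) + 58 = (-13/3 - 56/3) + 58 = -23 + 58 = 35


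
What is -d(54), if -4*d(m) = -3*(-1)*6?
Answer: 9/2 ≈ 4.5000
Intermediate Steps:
d(m) = -9/2 (d(m) = -(-3*(-1))*6/4 = -3*6/4 = -1/4*18 = -9/2)
-d(54) = -1*(-9/2) = 9/2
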